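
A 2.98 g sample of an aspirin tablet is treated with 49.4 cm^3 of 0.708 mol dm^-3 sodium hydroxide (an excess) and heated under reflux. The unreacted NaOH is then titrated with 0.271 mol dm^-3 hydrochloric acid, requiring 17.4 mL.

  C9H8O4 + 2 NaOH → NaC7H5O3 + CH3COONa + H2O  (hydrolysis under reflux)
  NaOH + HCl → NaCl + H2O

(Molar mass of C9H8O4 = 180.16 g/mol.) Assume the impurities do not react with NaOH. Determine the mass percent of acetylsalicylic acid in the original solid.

91.5 %

n(NaOH) added = 0.0494 × 0.708 = 0.0350 mol
n(HCl) used in back-titration = 0.0174 × 0.271 = 4.72 × 10^-3 mol
n(NaOH) left over = 4.72 × 10^-3 mol (1:1 ratio)
n(NaOH) consumed by analyte = 0.0350 − 4.72 × 10^-3 = 0.0303 mol
From the 1:2 ratio, n(C9H8O4) = 1/2 × 0.0303 = 0.0151 mol
mass of C9H8O4 = 0.0151 × 180.16 = 2.73 g
% C9H8O4 = 2.73 / 2.98 × 100 = 91.5 %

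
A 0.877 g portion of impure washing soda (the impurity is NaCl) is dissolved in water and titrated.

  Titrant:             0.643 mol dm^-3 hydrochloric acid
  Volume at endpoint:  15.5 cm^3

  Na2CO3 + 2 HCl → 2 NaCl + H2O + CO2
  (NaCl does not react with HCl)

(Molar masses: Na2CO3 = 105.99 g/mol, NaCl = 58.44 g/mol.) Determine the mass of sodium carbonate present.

n(HCl) = 0.0155 × 0.643 = 9.97 × 10^-3 mol
Let x = n(Na2CO3), y = n(NaCl).
Titrant: 2x = 9.97 × 10^-3;  mass: 105.99x + 58.44y = 0.877
Solving, x = 4.98 × 10^-3 mol, y = 5.97 × 10^-3 mol
mass of Na2CO3 = 4.98 × 10^-3 × 105.99 = 0.528 g

0.528 g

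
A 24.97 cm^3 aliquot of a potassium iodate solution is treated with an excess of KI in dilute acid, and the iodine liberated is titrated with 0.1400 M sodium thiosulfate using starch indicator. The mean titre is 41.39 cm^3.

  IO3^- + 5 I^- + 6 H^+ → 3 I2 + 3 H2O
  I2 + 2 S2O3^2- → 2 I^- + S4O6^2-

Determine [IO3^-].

0.03868 M

n(S2O3^2-) = 0.04139 × 0.1400 = 5.795 × 10^-3 mol
n(I2) = n(S2O3^2-)/2 = 2.897 × 10^-3 mol
From the 1:3 ratio, n(IO3^-) in the aliquot = 1/3 × 2.897 × 10^-3 = 9.658 × 10^-4 mol
[IO3^-] = 9.658 × 10^-4 / 0.02497 = 0.03868 mol/L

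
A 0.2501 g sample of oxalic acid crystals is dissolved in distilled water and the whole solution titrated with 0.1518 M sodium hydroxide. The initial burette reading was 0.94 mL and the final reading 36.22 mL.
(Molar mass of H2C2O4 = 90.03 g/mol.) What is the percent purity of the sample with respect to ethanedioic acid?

H2C2O4 + 2 NaOH → Na2C2O4 + 2 H2O
n(NaOH) = 0.03528 L × 0.1518 mol/L = 5.356 × 10^-3 mol
From the 1:2 ratio, n(H2C2O4) = 1/2 × 5.356 × 10^-3 = 2.678 × 10^-3 mol
mass of H2C2O4 = 2.678 × 10^-3 × 90.03 g/mol = 0.2411 g
% H2C2O4 = 0.2411 / 0.2501 × 100 = 96.39 %

96.39 %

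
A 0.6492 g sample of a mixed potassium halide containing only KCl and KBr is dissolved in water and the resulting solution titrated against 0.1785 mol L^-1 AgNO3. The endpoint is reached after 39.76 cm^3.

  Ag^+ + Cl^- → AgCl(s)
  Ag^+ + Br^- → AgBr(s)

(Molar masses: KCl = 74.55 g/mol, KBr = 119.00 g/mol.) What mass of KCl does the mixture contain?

n(AgNO3) = 0.03976 × 0.1785 = 7.097 × 10^-3 mol
Let x = n(KCl), y = n(KBr).
Titrant: 1x + 1y = 7.097 × 10^-3;  mass: 74.55x + 119.00y = 0.6492
Solving, x = 4.395 × 10^-3 mol, y = 2.702 × 10^-3 mol
mass of KCl = 4.395 × 10^-3 × 74.55 = 0.3277 g

0.3277 g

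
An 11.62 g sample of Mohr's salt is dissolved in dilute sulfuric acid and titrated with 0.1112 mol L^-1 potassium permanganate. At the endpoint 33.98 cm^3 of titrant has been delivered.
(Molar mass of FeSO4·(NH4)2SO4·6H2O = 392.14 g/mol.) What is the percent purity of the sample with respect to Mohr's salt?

MnO4^- + 5 Fe^2+ + 8 H^+ → Mn^2+ + 5 Fe^3+ + 4 H2O
n(KMnO4) = 0.03398 L × 0.1112 mol/L = 3.779 × 10^-3 mol
From the 5:1 ratio, n(FeSO4·(NH4)2SO4·6H2O) = 5/1 × 3.779 × 10^-3 = 0.01889 mol
mass of FeSO4·(NH4)2SO4·6H2O = 0.01889 × 392.14 g/mol = 7.409 g
% FeSO4·(NH4)2SO4·6H2O = 7.409 / 11.62 × 100 = 63.76 %

63.76 %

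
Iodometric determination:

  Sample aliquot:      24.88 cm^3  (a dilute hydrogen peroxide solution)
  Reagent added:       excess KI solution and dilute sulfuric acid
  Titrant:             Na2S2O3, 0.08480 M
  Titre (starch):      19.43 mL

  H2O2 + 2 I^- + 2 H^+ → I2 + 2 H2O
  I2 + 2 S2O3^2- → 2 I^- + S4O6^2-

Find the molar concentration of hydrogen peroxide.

n(S2O3^2-) = 0.01943 × 0.08480 = 1.648 × 10^-3 mol
n(I2) = n(S2O3^2-)/2 = 8.238 × 10^-4 mol
n(H2O2) in the aliquot = 8.238 × 10^-4 mol (1:1 ratio)
[H2O2] = 8.238 × 10^-4 / 0.02488 = 0.03311 mol/L

0.03311 M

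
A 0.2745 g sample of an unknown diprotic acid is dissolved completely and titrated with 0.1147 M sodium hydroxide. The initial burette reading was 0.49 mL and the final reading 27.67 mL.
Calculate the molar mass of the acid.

n(NaOH) = 0.02718 L × 0.1147 mol/L = 3.118 × 10^-3 mol
From the 1:2 ratio, n(H2A) = 1/2 × 3.118 × 10^-3 = 1.559 × 10^-3 mol
M = m / n = 0.2745 g / 1.559 × 10^-3 mol = 176.1 g/mol

176.1 g/mol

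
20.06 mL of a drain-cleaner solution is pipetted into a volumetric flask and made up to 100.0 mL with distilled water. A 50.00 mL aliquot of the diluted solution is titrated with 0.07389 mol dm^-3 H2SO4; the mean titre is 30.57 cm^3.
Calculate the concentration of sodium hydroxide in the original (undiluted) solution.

0.4504 mol/L

2 NaOH + H2SO4 → Na2SO4 + 2 H2O
n(H2SO4) = 0.03057 × 0.07389 = 2.259 × 10^-3 mol
From the 2:1 ratio, n(NaOH) in the aliquot = 2/1 × 2.259 × 10^-3 = 4.518 × 10^-3 mol
[NaOH]_dilute = 4.518 × 10^-3 / 0.05000 = 0.09035 mol/L
Dilution factor = 100.0 / 20.06 = 4.985
[NaOH]_stock = 0.09035 × 4.985 = 0.4504 mol/L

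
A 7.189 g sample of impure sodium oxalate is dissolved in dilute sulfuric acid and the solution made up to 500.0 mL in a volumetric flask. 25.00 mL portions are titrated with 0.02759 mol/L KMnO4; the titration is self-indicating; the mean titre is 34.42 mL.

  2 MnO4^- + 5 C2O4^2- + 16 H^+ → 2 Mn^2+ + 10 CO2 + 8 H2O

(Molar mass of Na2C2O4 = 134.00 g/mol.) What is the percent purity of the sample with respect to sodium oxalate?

88.51 %

n(KMnO4) per titration = 0.03442 × 0.02759 = 9.496 × 10^-4 mol
From the 5:2 ratio, n(Na2C2O4) in each aliquot = 5/2 × 9.496 × 10^-4 = 2.374 × 10^-3 mol
n(Na2C2O4) in the whole flask = 2.374 × 10^-3 × 500.0/25.00 = 0.04748 mol
mass of Na2C2O4 = 0.04748 × 134.00 = 6.363 g
% Na2C2O4 = 6.363 / 7.189 × 100 = 88.51 %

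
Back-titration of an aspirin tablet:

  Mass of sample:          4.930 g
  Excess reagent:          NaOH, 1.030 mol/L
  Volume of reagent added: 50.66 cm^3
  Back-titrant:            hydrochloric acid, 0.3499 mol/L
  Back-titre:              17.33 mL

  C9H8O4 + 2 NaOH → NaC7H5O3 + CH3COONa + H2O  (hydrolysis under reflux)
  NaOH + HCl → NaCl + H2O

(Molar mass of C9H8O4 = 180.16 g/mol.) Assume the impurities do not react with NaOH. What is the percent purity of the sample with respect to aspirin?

n(NaOH) added = 0.05066 × 1.030 = 0.05218 mol
n(HCl) used in back-titration = 0.01733 × 0.3499 = 6.064 × 10^-3 mol
n(NaOH) left over = 6.064 × 10^-3 mol (1:1 ratio)
n(NaOH) consumed by analyte = 0.05218 − 6.064 × 10^-3 = 0.04612 mol
From the 1:2 ratio, n(C9H8O4) = 1/2 × 0.04612 = 0.02306 mol
mass of C9H8O4 = 0.02306 × 180.16 = 4.154 g
% C9H8O4 = 4.154 / 4.930 × 100 = 84.26 %

84.26 %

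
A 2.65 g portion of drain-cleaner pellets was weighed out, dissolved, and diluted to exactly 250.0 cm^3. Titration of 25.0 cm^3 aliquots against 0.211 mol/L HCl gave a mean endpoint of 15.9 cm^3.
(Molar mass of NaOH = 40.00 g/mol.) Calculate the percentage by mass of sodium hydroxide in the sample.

NaOH + HCl → NaCl + H2O
n(HCl) per titration = 0.0159 × 0.211 = 3.35 × 10^-3 mol
n(NaOH) in each aliquot = 3.35 × 10^-3 mol (1:1 ratio)
n(NaOH) in the whole flask = 3.35 × 10^-3 × 250.0/25.0 = 0.0335 mol
mass of NaOH = 0.0335 × 40.00 = 1.34 g
% NaOH = 1.34 / 2.65 × 100 = 50.6 %

50.6 %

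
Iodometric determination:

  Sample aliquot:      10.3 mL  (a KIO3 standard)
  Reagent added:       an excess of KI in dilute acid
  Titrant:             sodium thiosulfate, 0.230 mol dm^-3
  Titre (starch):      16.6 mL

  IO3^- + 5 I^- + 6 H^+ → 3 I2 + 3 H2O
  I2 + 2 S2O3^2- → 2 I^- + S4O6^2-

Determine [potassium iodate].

n(S2O3^2-) = 0.0166 × 0.230 = 3.82 × 10^-3 mol
n(I2) = n(S2O3^2-)/2 = 1.91 × 10^-3 mol
From the 1:3 ratio, n(IO3^-) in the aliquot = 1/3 × 1.91 × 10^-3 = 6.36 × 10^-4 mol
[IO3^-] = 6.36 × 10^-4 / 0.0103 = 0.0618 mol/L

0.0618 mol/L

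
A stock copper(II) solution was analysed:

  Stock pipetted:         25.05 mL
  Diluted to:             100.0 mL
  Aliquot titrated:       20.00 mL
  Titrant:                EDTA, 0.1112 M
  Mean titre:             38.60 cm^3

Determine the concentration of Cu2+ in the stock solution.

Cu^2+ + EDTA^4- → [Cu(EDTA)]^2-
n(EDTA) = 0.03860 × 0.1112 = 4.292 × 10^-3 mol
n(Cu2+) in the aliquot = 4.292 × 10^-3 mol (1:1 ratio)
[Cu2+]_dilute = 4.292 × 10^-3 / 0.02000 = 0.2146 mol/L
Dilution factor = 100.0 / 25.05 = 3.992
[Cu2+]_stock = 0.2146 × 3.992 = 0.8568 mol/L

0.8568 M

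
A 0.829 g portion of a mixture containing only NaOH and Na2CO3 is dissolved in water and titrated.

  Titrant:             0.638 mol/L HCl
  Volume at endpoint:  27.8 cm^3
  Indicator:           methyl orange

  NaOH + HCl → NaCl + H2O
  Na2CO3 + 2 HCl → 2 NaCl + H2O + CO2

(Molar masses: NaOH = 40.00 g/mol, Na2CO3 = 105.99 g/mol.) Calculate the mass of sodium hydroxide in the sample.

n(HCl) = 0.0278 × 0.638 = 0.0177 mol
Let x = n(NaOH), y = n(Na2CO3).
Titrant: 1x + 2y = 0.0177;  mass: 40.00x + 105.99y = 0.829
Solving, x = 8.54 × 10^-3 mol, y = 4.60 × 10^-3 mol
mass of NaOH = 8.54 × 10^-3 × 40.00 = 0.341 g

0.341 g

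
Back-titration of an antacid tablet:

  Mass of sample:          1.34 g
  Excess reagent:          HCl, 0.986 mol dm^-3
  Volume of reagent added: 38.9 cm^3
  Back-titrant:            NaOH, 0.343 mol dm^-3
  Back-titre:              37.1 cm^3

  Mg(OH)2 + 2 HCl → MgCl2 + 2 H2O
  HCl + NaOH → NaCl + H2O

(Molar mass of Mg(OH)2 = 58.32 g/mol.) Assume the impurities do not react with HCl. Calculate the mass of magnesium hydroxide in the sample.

n(HCl) added = 0.0389 × 0.986 = 0.0384 mol
n(NaOH) used in back-titration = 0.0371 × 0.343 = 0.0127 mol
n(HCl) left over = 0.0127 mol (1:1 ratio)
n(HCl) consumed by analyte = 0.0384 − 0.0127 = 0.0256 mol
From the 1:2 ratio, n(Mg(OH)2) = 1/2 × 0.0256 = 0.0128 mol
mass of Mg(OH)2 = 0.0128 × 58.32 = 0.747 g

0.747 g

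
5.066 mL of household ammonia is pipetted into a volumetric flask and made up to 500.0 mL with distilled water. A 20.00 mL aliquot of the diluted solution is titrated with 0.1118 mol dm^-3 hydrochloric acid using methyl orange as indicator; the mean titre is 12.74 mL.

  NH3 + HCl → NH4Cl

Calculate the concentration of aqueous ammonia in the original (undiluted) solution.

n(HCl) = 0.01274 × 0.1118 = 1.424 × 10^-3 mol
n(NH3) in the aliquot = 1.424 × 10^-3 mol (1:1 ratio)
[NH3]_dilute = 1.424 × 10^-3 / 0.02000 = 0.07122 mol/L
Dilution factor = 500.0 / 5.066 = 98.70
[NH3]_stock = 0.07122 × 98.70 = 7.029 mol/L

7.029 mol/L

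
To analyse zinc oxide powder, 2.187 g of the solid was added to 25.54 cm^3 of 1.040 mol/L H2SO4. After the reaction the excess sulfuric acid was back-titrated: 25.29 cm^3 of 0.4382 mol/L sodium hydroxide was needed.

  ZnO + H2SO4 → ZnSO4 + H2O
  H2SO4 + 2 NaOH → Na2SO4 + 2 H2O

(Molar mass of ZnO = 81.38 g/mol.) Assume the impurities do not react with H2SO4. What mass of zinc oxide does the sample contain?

n(H2SO4) added = 0.02554 × 1.040 = 0.02656 mol
n(NaOH) used in back-titration = 0.02529 × 0.4382 = 0.01108 mol
From the 1:2 ratio, n(H2SO4) left over = 1/2 × 0.01108 = 5.541 × 10^-3 mol
n(H2SO4) consumed by analyte = 0.02656 − 5.541 × 10^-3 = 0.02102 mol
n(ZnO) = 0.02102 mol (1:1 ratio)
mass of ZnO = 0.02102 × 81.38 = 1.711 g

1.711 g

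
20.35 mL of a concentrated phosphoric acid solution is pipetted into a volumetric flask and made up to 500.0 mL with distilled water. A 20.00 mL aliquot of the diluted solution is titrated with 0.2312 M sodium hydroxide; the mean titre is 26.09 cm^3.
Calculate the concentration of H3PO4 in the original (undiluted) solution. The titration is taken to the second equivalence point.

3.705 M

H3PO4 + 2 NaOH → Na2HPO4 + 2 H2O
n(NaOH) = 0.02609 × 0.2312 = 6.032 × 10^-3 mol
From the 1:2 ratio, n(H3PO4) in the aliquot = 1/2 × 6.032 × 10^-3 = 3.016 × 10^-3 mol
[H3PO4]_dilute = 3.016 × 10^-3 / 0.02000 = 0.1508 mol/L
Dilution factor = 500.0 / 20.35 = 24.57
[H3PO4]_stock = 0.1508 × 24.57 = 3.705 mol/L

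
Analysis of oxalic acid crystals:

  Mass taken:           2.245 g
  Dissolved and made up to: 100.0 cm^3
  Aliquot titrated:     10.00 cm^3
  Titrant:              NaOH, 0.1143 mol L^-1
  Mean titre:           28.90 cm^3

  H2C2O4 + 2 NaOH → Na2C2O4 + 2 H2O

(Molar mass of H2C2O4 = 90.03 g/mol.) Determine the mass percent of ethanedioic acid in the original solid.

n(NaOH) per titration = 0.02890 × 0.1143 = 3.303 × 10^-3 mol
From the 1:2 ratio, n(H2C2O4) in each aliquot = 1/2 × 3.303 × 10^-3 = 1.652 × 10^-3 mol
n(H2C2O4) in the whole flask = 1.652 × 10^-3 × 100.0/10.00 = 0.01652 mol
mass of H2C2O4 = 0.01652 × 90.03 = 1.487 g
% H2C2O4 = 1.487 / 2.245 × 100 = 66.23 %

66.23 %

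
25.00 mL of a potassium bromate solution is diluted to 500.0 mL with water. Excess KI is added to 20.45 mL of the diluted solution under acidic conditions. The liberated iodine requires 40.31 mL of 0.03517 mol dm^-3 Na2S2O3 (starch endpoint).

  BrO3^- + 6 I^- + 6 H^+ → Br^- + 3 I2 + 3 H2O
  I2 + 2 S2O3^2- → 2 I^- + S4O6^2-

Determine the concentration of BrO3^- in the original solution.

0.2311 mol/L

n(S2O3^2-) = 0.04031 × 0.03517 = 1.418 × 10^-3 mol
n(I2) = n(S2O3^2-)/2 = 7.089 × 10^-4 mol
From the 1:3 ratio, n(BrO3^-) in the aliquot = 1/3 × 7.089 × 10^-4 = 2.363 × 10^-4 mol
[BrO3^-]_dilute = 2.363 × 10^-4 / 0.02045 = 0.01155 mol/L
[BrO3^-]_original = 0.01155 × 500.0/25.00 = 0.2311 mol/L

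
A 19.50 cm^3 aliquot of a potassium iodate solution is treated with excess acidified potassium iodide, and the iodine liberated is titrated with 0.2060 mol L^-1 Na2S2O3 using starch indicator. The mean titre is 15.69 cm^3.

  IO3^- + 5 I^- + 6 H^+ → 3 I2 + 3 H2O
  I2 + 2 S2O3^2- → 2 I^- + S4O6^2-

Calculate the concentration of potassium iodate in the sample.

n(S2O3^2-) = 0.01569 × 0.2060 = 3.232 × 10^-3 mol
n(I2) = n(S2O3^2-)/2 = 1.616 × 10^-3 mol
From the 1:3 ratio, n(IO3^-) in the aliquot = 1/3 × 1.616 × 10^-3 = 5.387 × 10^-4 mol
[IO3^-] = 5.387 × 10^-4 / 0.01950 = 0.02763 mol/L

0.02763 mol/L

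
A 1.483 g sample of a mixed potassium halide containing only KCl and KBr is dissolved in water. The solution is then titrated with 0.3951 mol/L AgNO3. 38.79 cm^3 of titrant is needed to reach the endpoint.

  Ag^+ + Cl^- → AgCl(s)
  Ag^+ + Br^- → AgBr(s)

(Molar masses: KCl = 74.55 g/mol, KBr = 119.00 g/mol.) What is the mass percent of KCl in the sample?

38.54 %

n(AgNO3) = 0.03879 × 0.3951 = 0.01533 mol
Let x = n(KCl), y = n(KBr).
Titrant: 1x + 1y = 0.01533;  mass: 74.55x + 119.00y = 1.483
Solving, x = 7.667 × 10^-3 mol, y = 7.659 × 10^-3 mol
mass of KCl = 7.667 × 10^-3 × 74.55 = 0.5716 g
% KCl = 0.5716 / 1.483 × 100 = 38.54 %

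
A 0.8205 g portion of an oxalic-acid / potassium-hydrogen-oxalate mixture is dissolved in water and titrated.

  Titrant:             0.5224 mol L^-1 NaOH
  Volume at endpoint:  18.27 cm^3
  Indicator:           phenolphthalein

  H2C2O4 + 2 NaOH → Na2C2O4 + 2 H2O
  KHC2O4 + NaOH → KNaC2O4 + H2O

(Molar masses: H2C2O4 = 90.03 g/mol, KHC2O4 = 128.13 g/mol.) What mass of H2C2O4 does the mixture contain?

0.2179 g

n(NaOH) = 0.01827 × 0.5224 = 9.544 × 10^-3 mol
Let x = n(H2C2O4), y = n(KHC2O4).
Titrant: 2x + 1y = 9.544 × 10^-3;  mass: 90.03x + 128.13y = 0.8205
Solving, x = 2.421 × 10^-3 mol, y = 4.703 × 10^-3 mol
mass of H2C2O4 = 2.421 × 10^-3 × 90.03 = 0.2179 g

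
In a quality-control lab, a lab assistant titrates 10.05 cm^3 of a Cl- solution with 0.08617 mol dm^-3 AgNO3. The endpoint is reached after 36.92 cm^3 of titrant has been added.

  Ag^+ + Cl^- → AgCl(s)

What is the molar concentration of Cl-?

n(AgNO3) = 0.03692 L × 0.08617 mol/L = 3.181 × 10^-3 mol
n(Cl-) = 3.181 × 10^-3 mol (1:1 mole ratio)
[Cl-] = 3.181 × 10^-3 mol / 0.01005 L = 0.3166 mol/L

0.3166 mol/L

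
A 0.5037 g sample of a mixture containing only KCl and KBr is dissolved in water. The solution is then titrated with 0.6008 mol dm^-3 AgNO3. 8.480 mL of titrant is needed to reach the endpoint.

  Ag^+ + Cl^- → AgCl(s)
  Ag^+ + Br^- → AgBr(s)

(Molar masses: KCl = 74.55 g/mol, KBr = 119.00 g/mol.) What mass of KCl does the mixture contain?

0.1720 g

n(AgNO3) = 0.008480 × 0.6008 = 5.095 × 10^-3 mol
Let x = n(KCl), y = n(KBr).
Titrant: 1x + 1y = 5.095 × 10^-3;  mass: 74.55x + 119.00y = 0.5037
Solving, x = 2.308 × 10^-3 mol, y = 2.787 × 10^-3 mol
mass of KCl = 2.308 × 10^-3 × 74.55 = 0.1720 g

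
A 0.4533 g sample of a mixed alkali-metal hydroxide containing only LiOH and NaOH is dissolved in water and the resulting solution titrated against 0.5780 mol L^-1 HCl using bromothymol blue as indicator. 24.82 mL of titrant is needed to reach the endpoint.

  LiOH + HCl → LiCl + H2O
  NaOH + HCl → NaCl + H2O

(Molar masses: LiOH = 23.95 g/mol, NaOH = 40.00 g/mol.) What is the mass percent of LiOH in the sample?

n(HCl) = 0.02482 × 0.5780 = 0.01435 mol
Let x = n(LiOH), y = n(NaOH).
Titrant: 1x + 1y = 0.01435;  mass: 23.95x + 40.00y = 0.4533
Solving, x = 7.510 × 10^-3 mol, y = 6.836 × 10^-3 mol
mass of LiOH = 7.510 × 10^-3 × 23.95 = 0.1799 g
% LiOH = 0.1799 / 0.4533 × 100 = 39.68 %

39.68 %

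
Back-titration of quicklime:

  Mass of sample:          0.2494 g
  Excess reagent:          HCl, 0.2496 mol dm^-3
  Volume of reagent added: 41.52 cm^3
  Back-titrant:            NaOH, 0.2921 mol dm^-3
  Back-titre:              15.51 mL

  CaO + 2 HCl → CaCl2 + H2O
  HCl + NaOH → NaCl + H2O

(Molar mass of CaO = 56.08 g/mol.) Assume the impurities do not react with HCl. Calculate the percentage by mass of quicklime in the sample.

65.58 %

n(HCl) added = 0.04152 × 0.2496 = 0.01036 mol
n(NaOH) used in back-titration = 0.01551 × 0.2921 = 4.530 × 10^-3 mol
n(HCl) left over = 4.530 × 10^-3 mol (1:1 ratio)
n(HCl) consumed by analyte = 0.01036 − 4.530 × 10^-3 = 5.833 × 10^-3 mol
From the 1:2 ratio, n(CaO) = 1/2 × 5.833 × 10^-3 = 2.916 × 10^-3 mol
mass of CaO = 2.916 × 10^-3 × 56.08 = 0.1636 g
% CaO = 0.1636 / 0.2494 × 100 = 65.58 %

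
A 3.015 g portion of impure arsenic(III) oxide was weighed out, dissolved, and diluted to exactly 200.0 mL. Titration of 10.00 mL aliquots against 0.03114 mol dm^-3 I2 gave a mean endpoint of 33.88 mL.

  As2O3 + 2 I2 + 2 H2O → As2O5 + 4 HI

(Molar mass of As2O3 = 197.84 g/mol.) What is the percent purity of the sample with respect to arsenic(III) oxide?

69.23 %

n(I2) per titration = 0.03388 × 0.03114 = 1.055 × 10^-3 mol
From the 1:2 ratio, n(As2O3) in each aliquot = 1/2 × 1.055 × 10^-3 = 5.275 × 10^-4 mol
n(As2O3) in the whole flask = 5.275 × 10^-4 × 200.0/10.00 = 0.01055 mol
mass of As2O3 = 0.01055 × 197.84 = 2.087 g
% As2O3 = 2.087 / 3.015 × 100 = 69.23 %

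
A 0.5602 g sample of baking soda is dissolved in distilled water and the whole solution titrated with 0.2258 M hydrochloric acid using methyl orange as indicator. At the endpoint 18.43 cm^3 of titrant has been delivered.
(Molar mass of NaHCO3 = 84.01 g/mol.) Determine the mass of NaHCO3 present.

NaHCO3 + HCl → NaCl + H2O + CO2
n(HCl) = 0.01843 L × 0.2258 mol/L = 4.161 × 10^-3 mol
n(NaHCO3) = 4.161 × 10^-3 mol (1:1 ratio)
mass of NaHCO3 = 4.161 × 10^-3 × 84.01 g/mol = 0.3496 g

0.3496 g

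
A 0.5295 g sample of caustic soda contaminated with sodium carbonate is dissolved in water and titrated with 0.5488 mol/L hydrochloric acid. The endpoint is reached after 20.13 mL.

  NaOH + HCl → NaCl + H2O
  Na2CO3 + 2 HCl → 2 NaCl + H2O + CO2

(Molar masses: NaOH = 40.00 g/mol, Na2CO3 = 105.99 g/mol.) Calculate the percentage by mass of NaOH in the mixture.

n(HCl) = 0.02013 × 0.5488 = 0.01105 mol
Let x = n(NaOH), y = n(Na2CO3).
Titrant: 1x + 2y = 0.01105;  mass: 40.00x + 105.99y = 0.5295
Solving, x = 4.306 × 10^-3 mol, y = 3.371 × 10^-3 mol
mass of NaOH = 4.306 × 10^-3 × 40.00 = 0.1722 g
% NaOH = 0.1722 / 0.5295 × 100 = 32.53 %

32.53 %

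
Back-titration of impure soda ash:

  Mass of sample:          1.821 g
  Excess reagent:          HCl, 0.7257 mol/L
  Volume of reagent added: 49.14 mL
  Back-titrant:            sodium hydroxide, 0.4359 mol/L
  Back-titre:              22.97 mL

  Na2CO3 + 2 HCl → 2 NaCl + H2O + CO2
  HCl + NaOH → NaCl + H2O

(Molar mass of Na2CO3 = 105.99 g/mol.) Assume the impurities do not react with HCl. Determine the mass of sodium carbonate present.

n(HCl) added = 0.04914 × 0.7257 = 0.03566 mol
n(NaOH) used in back-titration = 0.02297 × 0.4359 = 0.01001 mol
n(HCl) left over = 0.01001 mol (1:1 ratio)
n(HCl) consumed by analyte = 0.03566 − 0.01001 = 0.02565 mol
From the 1:2 ratio, n(Na2CO3) = 1/2 × 0.02565 = 0.01282 mol
mass of Na2CO3 = 0.01282 × 105.99 = 1.359 g

1.359 g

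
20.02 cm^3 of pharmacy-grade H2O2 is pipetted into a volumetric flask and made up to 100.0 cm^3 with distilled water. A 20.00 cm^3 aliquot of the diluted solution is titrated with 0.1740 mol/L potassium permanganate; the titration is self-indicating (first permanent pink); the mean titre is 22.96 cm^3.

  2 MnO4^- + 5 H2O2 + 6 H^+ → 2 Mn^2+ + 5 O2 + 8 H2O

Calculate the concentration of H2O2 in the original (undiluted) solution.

2.494 mol/L

n(KMnO4) = 0.02296 × 0.1740 = 3.995 × 10^-3 mol
From the 5:2 ratio, n(H2O2) in the aliquot = 5/2 × 3.995 × 10^-3 = 9.988 × 10^-3 mol
[H2O2]_dilute = 9.988 × 10^-3 / 0.02000 = 0.4994 mol/L
Dilution factor = 100.0 / 20.02 = 4.995
[H2O2]_stock = 0.4994 × 4.995 = 2.494 mol/L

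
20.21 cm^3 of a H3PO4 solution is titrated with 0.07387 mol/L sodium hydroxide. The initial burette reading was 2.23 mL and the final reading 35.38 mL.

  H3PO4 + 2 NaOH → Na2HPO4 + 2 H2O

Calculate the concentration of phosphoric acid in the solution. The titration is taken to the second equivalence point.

n(NaOH) = 0.03315 L × 0.07387 mol/L = 2.449 × 10^-3 mol
From the 1:2 mole ratio, n(H3PO4) = 1/2 × 2.449 × 10^-3 = 1.224 × 10^-3 mol
[H3PO4] = 1.224 × 10^-3 mol / 0.02021 L = 0.06058 mol/L

0.06058 mol/L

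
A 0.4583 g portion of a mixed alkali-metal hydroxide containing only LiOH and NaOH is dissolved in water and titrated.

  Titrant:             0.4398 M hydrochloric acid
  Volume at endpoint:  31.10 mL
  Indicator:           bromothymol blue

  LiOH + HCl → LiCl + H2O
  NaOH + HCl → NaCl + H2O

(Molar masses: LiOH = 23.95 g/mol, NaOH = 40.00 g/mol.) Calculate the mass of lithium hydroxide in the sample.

0.1325 g

n(HCl) = 0.03110 × 0.4398 = 0.01368 mol
Let x = n(LiOH), y = n(NaOH).
Titrant: 1x + 1y = 0.01368;  mass: 23.95x + 40.00y = 0.4583
Solving, x = 5.533 × 10^-3 mol, y = 8.144 × 10^-3 mol
mass of LiOH = 5.533 × 10^-3 × 23.95 = 0.1325 g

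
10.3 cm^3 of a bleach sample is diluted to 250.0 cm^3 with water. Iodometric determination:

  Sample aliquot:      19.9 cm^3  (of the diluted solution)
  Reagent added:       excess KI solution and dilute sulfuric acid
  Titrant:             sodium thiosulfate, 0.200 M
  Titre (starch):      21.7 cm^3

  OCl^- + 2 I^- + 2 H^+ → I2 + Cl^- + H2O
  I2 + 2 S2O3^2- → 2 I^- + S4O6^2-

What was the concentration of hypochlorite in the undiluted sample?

2.65 M

n(S2O3^2-) = 0.0217 × 0.200 = 4.34 × 10^-3 mol
n(I2) = n(S2O3^2-)/2 = 2.17 × 10^-3 mol
n(OCl^-) in the aliquot = 2.17 × 10^-3 mol (1:1 ratio)
[OCl^-]_dilute = 2.17 × 10^-3 / 0.0199 = 0.109 mol/L
[OCl^-]_original = 0.109 × 250.0/10.3 = 2.65 mol/L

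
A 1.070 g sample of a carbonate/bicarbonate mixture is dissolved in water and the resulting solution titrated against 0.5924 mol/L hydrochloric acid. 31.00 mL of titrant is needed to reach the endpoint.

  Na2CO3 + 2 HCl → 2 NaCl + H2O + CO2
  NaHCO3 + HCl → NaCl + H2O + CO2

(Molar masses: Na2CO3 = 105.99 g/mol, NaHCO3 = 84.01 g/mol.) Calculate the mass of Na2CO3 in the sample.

n(HCl) = 0.03100 × 0.5924 = 0.01836 mol
Let x = n(Na2CO3), y = n(NaHCO3).
Titrant: 2x + 1y = 0.01836;  mass: 105.99x + 84.01y = 1.070
Solving, x = 7.622 × 10^-3 mol, y = 3.120 × 10^-3 mol
mass of Na2CO3 = 7.622 × 10^-3 × 105.99 = 0.8079 g

0.8079 g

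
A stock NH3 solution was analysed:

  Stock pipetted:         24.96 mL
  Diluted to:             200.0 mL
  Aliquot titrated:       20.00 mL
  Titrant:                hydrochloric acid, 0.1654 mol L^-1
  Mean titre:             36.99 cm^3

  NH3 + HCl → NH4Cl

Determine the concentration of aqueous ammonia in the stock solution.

2.451 mol/L

n(HCl) = 0.03699 × 0.1654 = 6.118 × 10^-3 mol
n(NH3) in the aliquot = 6.118 × 10^-3 mol (1:1 ratio)
[NH3]_dilute = 6.118 × 10^-3 / 0.02000 = 0.3059 mol/L
Dilution factor = 200.0 / 24.96 = 8.013
[NH3]_stock = 0.3059 × 8.013 = 2.451 mol/L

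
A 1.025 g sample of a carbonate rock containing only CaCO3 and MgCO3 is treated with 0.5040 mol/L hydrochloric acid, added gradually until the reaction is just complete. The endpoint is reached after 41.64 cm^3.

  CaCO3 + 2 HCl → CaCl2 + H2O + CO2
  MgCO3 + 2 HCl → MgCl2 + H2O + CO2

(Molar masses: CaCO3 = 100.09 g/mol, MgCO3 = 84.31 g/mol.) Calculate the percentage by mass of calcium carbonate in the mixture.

n(HCl) = 0.04164 × 0.5040 = 0.02099 mol
Let x = n(CaCO3), y = n(MgCO3).
Titrant: 2x + 2y = 0.02099;  mass: 100.09x + 84.31y = 1.025
Solving, x = 8.892 × 10^-3 mol, y = 1.602 × 10^-3 mol
mass of CaCO3 = 8.892 × 10^-3 × 100.09 = 0.8900 g
% CaCO3 = 0.8900 / 1.025 × 100 = 86.83 %

86.83 %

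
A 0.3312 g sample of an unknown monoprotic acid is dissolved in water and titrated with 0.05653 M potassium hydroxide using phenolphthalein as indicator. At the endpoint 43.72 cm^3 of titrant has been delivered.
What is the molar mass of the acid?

n(KOH) = 0.04372 L × 0.05653 mol/L = 2.471 × 10^-3 mol
n(HA) = 2.471 × 10^-3 mol (1:1 ratio)
M = m / n = 0.3312 g / 2.471 × 10^-3 mol = 134.0 g/mol

134.0 g/mol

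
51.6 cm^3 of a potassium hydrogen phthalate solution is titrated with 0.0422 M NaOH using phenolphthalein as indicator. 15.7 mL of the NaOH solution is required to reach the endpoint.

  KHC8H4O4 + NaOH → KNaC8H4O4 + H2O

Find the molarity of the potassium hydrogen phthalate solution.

n(NaOH) = 0.0157 L × 0.0422 mol/L = 6.63 × 10^-4 mol
n(KHC8H4O4) = 6.63 × 10^-4 mol (1:1 mole ratio)
[KHC8H4O4] = 6.63 × 10^-4 mol / 0.0516 L = 0.0128 mol/L

0.0128 M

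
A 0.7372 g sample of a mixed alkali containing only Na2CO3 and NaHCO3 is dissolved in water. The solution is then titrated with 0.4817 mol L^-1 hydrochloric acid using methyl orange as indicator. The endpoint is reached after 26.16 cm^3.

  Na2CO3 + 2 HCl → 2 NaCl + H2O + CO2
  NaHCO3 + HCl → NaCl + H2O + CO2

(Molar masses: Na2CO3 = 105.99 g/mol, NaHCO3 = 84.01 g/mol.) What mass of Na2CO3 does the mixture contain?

0.5492 g

n(HCl) = 0.02616 × 0.4817 = 0.01260 mol
Let x = n(Na2CO3), y = n(NaHCO3).
Titrant: 2x + 1y = 0.01260;  mass: 105.99x + 84.01y = 0.7372
Solving, x = 5.182 × 10^-3 mol, y = 2.237 × 10^-3 mol
mass of Na2CO3 = 5.182 × 10^-3 × 105.99 = 0.5492 g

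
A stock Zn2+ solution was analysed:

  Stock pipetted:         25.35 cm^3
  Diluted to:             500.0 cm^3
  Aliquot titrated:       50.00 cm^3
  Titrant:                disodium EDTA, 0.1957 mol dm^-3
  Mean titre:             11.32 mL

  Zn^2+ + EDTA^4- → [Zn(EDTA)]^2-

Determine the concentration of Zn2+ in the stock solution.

n(EDTA) = 0.01132 × 0.1957 = 2.215 × 10^-3 mol
n(Zn2+) in the aliquot = 2.215 × 10^-3 mol (1:1 ratio)
[Zn2+]_dilute = 2.215 × 10^-3 / 0.05000 = 0.04431 mol/L
Dilution factor = 500.0 / 25.35 = 19.72
[Zn2+]_stock = 0.04431 × 19.72 = 0.8739 mol/L

0.8739 mol/L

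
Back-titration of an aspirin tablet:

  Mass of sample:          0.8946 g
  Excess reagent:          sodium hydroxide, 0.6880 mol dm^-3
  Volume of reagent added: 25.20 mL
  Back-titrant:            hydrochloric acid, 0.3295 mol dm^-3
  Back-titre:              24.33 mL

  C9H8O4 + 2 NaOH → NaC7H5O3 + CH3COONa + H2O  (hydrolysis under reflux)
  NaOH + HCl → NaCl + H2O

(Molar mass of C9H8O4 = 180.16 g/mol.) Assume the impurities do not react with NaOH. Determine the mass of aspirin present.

n(NaOH) added = 0.02520 × 0.6880 = 0.01734 mol
n(HCl) used in back-titration = 0.02433 × 0.3295 = 8.017 × 10^-3 mol
n(NaOH) left over = 8.017 × 10^-3 mol (1:1 ratio)
n(NaOH) consumed by analyte = 0.01734 − 8.017 × 10^-3 = 9.321 × 10^-3 mol
From the 1:2 ratio, n(C9H8O4) = 1/2 × 9.321 × 10^-3 = 4.660 × 10^-3 mol
mass of C9H8O4 = 4.660 × 10^-3 × 180.16 = 0.8396 g

0.8396 g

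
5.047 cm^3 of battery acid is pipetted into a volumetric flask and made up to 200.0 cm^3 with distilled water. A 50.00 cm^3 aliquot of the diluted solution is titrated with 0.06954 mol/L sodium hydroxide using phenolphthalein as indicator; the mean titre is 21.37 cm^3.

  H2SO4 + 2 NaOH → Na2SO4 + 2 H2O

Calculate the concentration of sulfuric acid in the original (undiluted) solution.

n(NaOH) = 0.02137 × 0.06954 = 1.486 × 10^-3 mol
From the 1:2 ratio, n(H2SO4) in the aliquot = 1/2 × 1.486 × 10^-3 = 7.430 × 10^-4 mol
[H2SO4]_dilute = 7.430 × 10^-4 / 0.05000 = 0.01486 mol/L
Dilution factor = 200.0 / 5.047 = 39.63
[H2SO4]_stock = 0.01486 × 39.63 = 0.5889 mol/L

0.5889 mol/L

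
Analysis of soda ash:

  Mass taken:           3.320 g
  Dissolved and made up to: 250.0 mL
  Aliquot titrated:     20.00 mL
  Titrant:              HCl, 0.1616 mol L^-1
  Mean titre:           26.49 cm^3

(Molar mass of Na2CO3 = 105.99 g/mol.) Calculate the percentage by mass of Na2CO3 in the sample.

85.41 %

Na2CO3 + 2 HCl → 2 NaCl + H2O + CO2
n(HCl) per titration = 0.02649 × 0.1616 = 4.281 × 10^-3 mol
From the 1:2 ratio, n(Na2CO3) in each aliquot = 1/2 × 4.281 × 10^-3 = 2.140 × 10^-3 mol
n(Na2CO3) in the whole flask = 2.140 × 10^-3 × 250.0/20.00 = 0.02675 mol
mass of Na2CO3 = 0.02675 × 105.99 = 2.836 g
% Na2CO3 = 2.836 / 3.320 × 100 = 85.41 %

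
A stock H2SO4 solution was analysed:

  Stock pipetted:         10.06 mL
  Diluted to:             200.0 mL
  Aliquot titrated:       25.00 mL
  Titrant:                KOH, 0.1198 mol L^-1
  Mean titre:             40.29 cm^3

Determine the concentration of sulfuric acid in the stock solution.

H2SO4 + 2 KOH → K2SO4 + 2 H2O
n(KOH) = 0.04029 × 0.1198 = 4.827 × 10^-3 mol
From the 1:2 ratio, n(H2SO4) in the aliquot = 1/2 × 4.827 × 10^-3 = 2.413 × 10^-3 mol
[H2SO4]_dilute = 2.413 × 10^-3 / 0.02500 = 0.09653 mol/L
Dilution factor = 200.0 / 10.06 = 19.88
[H2SO4]_stock = 0.09653 × 19.88 = 1.919 mol/L

1.919 mol/L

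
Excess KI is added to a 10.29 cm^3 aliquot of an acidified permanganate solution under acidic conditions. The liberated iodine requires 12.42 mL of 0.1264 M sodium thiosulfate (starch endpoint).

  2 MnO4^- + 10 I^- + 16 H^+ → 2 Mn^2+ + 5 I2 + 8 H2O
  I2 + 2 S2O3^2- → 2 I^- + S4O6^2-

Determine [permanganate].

n(S2O3^2-) = 0.01242 × 0.1264 = 1.570 × 10^-3 mol
n(I2) = n(S2O3^2-)/2 = 7.849 × 10^-4 mol
From the 2:5 ratio, n(MnO4^-) in the aliquot = 2/5 × 7.849 × 10^-4 = 3.140 × 10^-4 mol
[MnO4^-] = 3.140 × 10^-4 / 0.01029 = 0.03051 mol/L

0.03051 M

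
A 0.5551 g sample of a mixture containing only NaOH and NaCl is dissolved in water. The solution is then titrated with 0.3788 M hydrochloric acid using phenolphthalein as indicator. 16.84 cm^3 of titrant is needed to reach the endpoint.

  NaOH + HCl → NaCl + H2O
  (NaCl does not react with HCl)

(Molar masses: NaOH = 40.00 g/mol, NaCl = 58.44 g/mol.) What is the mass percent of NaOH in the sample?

45.97 %

n(HCl) = 0.01684 × 0.3788 = 6.379 × 10^-3 mol
Let x = n(NaOH), y = n(NaCl).
Titrant: 1x = 6.379 × 10^-3;  mass: 40.00x + 58.44y = 0.5551
Solving, x = 6.379 × 10^-3 mol, y = 5.132 × 10^-3 mol
mass of NaOH = 6.379 × 10^-3 × 40.00 = 0.2552 g
% NaOH = 0.2552 / 0.5551 × 100 = 45.97 %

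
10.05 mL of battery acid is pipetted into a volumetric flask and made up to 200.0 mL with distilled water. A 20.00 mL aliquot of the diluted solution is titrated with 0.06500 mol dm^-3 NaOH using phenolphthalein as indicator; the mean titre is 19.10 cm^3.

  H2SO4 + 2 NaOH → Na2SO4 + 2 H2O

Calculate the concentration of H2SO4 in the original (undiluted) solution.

0.6177 mol/L

n(NaOH) = 0.01910 × 0.06500 = 1.242 × 10^-3 mol
From the 1:2 ratio, n(H2SO4) in the aliquot = 1/2 × 1.242 × 10^-3 = 6.207 × 10^-4 mol
[H2SO4]_dilute = 6.207 × 10^-4 / 0.02000 = 0.03104 mol/L
Dilution factor = 200.0 / 10.05 = 19.90
[H2SO4]_stock = 0.03104 × 19.90 = 0.6177 mol/L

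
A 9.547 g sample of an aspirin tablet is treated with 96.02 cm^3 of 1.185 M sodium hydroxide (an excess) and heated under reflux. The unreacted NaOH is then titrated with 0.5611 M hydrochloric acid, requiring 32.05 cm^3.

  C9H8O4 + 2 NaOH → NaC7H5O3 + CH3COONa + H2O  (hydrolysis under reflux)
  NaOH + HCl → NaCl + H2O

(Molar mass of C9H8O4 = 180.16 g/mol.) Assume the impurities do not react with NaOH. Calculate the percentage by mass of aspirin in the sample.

90.39 %

n(NaOH) added = 0.09602 × 1.185 = 0.1138 mol
n(HCl) used in back-titration = 0.03205 × 0.5611 = 0.01798 mol
n(NaOH) left over = 0.01798 mol (1:1 ratio)
n(NaOH) consumed by analyte = 0.1138 − 0.01798 = 0.09580 mol
From the 1:2 ratio, n(C9H8O4) = 1/2 × 0.09580 = 0.04790 mol
mass of C9H8O4 = 0.04790 × 180.16 = 8.630 g
% C9H8O4 = 8.630 / 9.547 × 100 = 90.39 %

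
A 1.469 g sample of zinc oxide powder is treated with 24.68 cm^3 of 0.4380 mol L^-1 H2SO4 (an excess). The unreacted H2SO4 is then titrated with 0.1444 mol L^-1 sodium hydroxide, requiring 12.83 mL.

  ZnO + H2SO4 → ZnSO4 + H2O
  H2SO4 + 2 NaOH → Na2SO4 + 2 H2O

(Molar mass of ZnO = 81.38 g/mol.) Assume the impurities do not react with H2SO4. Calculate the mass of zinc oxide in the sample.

0.8043 g

n(H2SO4) added = 0.02468 × 0.4380 = 0.01081 mol
n(NaOH) used in back-titration = 0.01283 × 0.1444 = 1.853 × 10^-3 mol
From the 1:2 ratio, n(H2SO4) left over = 1/2 × 1.853 × 10^-3 = 9.263 × 10^-4 mol
n(H2SO4) consumed by analyte = 0.01081 − 9.263 × 10^-4 = 9.884 × 10^-3 mol
n(ZnO) = 9.884 × 10^-3 mol (1:1 ratio)
mass of ZnO = 9.884 × 10^-3 × 81.38 = 0.8043 g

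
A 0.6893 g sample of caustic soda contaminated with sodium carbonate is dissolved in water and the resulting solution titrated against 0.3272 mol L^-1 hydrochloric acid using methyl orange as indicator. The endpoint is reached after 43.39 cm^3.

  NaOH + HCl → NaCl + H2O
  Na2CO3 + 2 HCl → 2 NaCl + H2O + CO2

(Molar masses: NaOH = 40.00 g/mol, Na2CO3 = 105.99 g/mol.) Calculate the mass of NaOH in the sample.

0.1942 g

n(HCl) = 0.04339 × 0.3272 = 0.01420 mol
Let x = n(NaOH), y = n(Na2CO3).
Titrant: 1x + 2y = 0.01420;  mass: 40.00x + 105.99y = 0.6893
Solving, x = 4.854 × 10^-3 mol, y = 4.671 × 10^-3 mol
mass of NaOH = 4.854 × 10^-3 × 40.00 = 0.1942 g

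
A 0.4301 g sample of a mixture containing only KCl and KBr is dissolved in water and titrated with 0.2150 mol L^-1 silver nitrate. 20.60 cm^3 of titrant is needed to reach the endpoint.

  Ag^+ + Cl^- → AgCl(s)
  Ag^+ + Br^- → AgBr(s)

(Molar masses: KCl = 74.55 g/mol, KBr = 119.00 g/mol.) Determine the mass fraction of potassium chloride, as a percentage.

n(AgNO3) = 0.02060 × 0.2150 = 4.429 × 10^-3 mol
Let x = n(KCl), y = n(KBr).
Titrant: 1x + 1y = 4.429 × 10^-3;  mass: 74.55x + 119.00y = 0.4301
Solving, x = 2.181 × 10^-3 mol, y = 2.248 × 10^-3 mol
mass of KCl = 2.181 × 10^-3 × 74.55 = 0.1626 g
% KCl = 0.1626 / 0.4301 × 100 = 37.81 %

37.81 %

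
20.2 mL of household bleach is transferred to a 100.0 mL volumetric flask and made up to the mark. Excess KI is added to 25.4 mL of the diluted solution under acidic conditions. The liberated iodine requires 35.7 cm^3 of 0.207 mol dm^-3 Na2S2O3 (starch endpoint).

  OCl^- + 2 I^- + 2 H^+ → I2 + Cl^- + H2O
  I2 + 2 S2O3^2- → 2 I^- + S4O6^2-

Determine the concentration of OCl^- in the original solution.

n(S2O3^2-) = 0.0357 × 0.207 = 7.39 × 10^-3 mol
n(I2) = n(S2O3^2-)/2 = 3.69 × 10^-3 mol
n(OCl^-) in the aliquot = 3.69 × 10^-3 mol (1:1 ratio)
[OCl^-]_dilute = 3.69 × 10^-3 / 0.0254 = 0.145 mol/L
[OCl^-]_original = 0.145 × 100.0/20.2 = 0.720 mol/L

0.720 mol/L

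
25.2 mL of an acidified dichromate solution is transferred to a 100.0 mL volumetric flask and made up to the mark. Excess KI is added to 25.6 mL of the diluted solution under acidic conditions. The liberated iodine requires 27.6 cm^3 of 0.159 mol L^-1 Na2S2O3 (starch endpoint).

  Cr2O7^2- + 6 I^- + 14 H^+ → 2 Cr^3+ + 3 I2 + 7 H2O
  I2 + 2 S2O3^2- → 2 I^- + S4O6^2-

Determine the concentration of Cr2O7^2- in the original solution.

n(S2O3^2-) = 0.0276 × 0.159 = 4.39 × 10^-3 mol
n(I2) = n(S2O3^2-)/2 = 2.19 × 10^-3 mol
From the 1:3 ratio, n(Cr2O7^2-) in the aliquot = 1/3 × 2.19 × 10^-3 = 7.31 × 10^-4 mol
[Cr2O7^2-]_dilute = 7.31 × 10^-4 / 0.0256 = 0.0286 mol/L
[Cr2O7^2-]_original = 0.0286 × 100.0/25.2 = 0.113 mol/L

0.113 mol/L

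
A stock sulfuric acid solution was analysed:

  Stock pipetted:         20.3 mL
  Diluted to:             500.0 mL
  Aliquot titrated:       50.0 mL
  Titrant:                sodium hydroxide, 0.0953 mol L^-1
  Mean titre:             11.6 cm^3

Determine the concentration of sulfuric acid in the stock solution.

0.272 mol/L

H2SO4 + 2 NaOH → Na2SO4 + 2 H2O
n(NaOH) = 0.0116 × 0.0953 = 1.11 × 10^-3 mol
From the 1:2 ratio, n(H2SO4) in the aliquot = 1/2 × 1.11 × 10^-3 = 5.53 × 10^-4 mol
[H2SO4]_dilute = 5.53 × 10^-4 / 0.0500 = 0.0111 mol/L
Dilution factor = 500.0 / 20.3 = 24.63
[H2SO4]_stock = 0.0111 × 24.63 = 0.272 mol/L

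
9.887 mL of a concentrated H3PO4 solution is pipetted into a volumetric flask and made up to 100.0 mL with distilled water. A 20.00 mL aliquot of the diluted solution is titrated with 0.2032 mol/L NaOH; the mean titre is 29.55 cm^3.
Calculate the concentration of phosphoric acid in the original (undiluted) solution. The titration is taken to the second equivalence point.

H3PO4 + 2 NaOH → Na2HPO4 + 2 H2O
n(NaOH) = 0.02955 × 0.2032 = 6.005 × 10^-3 mol
From the 1:2 ratio, n(H3PO4) in the aliquot = 1/2 × 6.005 × 10^-3 = 3.002 × 10^-3 mol
[H3PO4]_dilute = 3.002 × 10^-3 / 0.02000 = 0.1501 mol/L
Dilution factor = 100.0 / 9.887 = 10.11
[H3PO4]_stock = 0.1501 × 10.11 = 1.518 mol/L

1.518 mol/L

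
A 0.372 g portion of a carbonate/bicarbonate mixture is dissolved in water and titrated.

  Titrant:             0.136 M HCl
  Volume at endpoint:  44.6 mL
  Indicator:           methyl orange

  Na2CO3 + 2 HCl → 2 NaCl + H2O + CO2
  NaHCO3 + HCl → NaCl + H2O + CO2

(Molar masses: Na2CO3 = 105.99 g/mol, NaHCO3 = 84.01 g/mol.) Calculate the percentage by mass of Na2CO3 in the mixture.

63.2 %

n(HCl) = 0.0446 × 0.136 = 6.07 × 10^-3 mol
Let x = n(Na2CO3), y = n(NaHCO3).
Titrant: 2x + 1y = 6.07 × 10^-3;  mass: 105.99x + 84.01y = 0.372
Solving, x = 2.22 × 10^-3 mol, y = 1.63 × 10^-3 mol
mass of Na2CO3 = 2.22 × 10^-3 × 105.99 = 0.235 g
% Na2CO3 = 0.235 / 0.372 × 100 = 63.2 %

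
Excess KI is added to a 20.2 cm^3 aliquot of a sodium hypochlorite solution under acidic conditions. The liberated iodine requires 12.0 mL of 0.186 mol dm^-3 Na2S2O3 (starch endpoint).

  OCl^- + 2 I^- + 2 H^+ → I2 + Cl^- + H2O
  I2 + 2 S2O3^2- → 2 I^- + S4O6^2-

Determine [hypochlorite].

n(S2O3^2-) = 0.0120 × 0.186 = 2.23 × 10^-3 mol
n(I2) = n(S2O3^2-)/2 = 1.12 × 10^-3 mol
n(OCl^-) in the aliquot = 1.12 × 10^-3 mol (1:1 ratio)
[OCl^-] = 1.12 × 10^-3 / 0.0202 = 0.0552 mol/L

0.0552 mol/L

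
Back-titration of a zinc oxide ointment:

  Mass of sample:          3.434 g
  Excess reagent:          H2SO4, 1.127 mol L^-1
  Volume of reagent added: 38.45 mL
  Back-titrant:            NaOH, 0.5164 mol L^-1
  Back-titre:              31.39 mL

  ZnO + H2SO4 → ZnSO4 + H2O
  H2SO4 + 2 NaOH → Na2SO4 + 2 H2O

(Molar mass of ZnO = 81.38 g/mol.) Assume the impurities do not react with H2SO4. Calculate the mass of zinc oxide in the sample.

2.867 g

n(H2SO4) added = 0.03845 × 1.127 = 0.04333 mol
n(NaOH) used in back-titration = 0.03139 × 0.5164 = 0.01621 mol
From the 1:2 ratio, n(H2SO4) left over = 1/2 × 0.01621 = 8.105 × 10^-3 mol
n(H2SO4) consumed by analyte = 0.04333 − 8.105 × 10^-3 = 0.03523 mol
n(ZnO) = 0.03523 mol (1:1 ratio)
mass of ZnO = 0.03523 × 81.38 = 2.867 g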